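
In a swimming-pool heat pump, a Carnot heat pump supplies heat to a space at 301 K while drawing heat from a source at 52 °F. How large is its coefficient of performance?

T_C = 52 °F → (52 − 32) × 5/9 = 11.11 °C = 284.26 K.
COP_HP = T_H/(T_H − T_C) = 301.00/(301.00 − 284.26) = 18.0.

COP_HP ≈ 18.0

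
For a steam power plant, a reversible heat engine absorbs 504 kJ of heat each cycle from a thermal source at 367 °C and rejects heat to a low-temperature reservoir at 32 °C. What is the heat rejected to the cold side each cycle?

T_H = 367 °C → 367 + 273.15 = 640.15 K.
T_C = 32 °C → 32 + 273.15 = 305.15 K.
For a reversible engine, η = 1 − T_C/T_H = 1 − 305.15/640.15 = 0.5233.
For a reversible cycle Q_C/Q_H = T_C/T_H, so Q_C = 504 × 305.15/640.15 = 240 kJ.

Q_C ≈ 240 kJ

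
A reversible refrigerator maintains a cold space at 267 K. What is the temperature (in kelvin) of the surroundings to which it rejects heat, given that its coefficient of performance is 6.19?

T_H ≈ 310.1 K

COP_R = T_C/(T_H − T_C) ⇒ T_H = T_C·(1 + 1/COP_R) = 267.00 × (1 + 1/6.19) = 310.1 K.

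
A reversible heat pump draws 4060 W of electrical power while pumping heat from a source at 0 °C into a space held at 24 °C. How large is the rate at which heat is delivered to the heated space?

Q̇_H ≈ 50300 W

T_H = 24 °C → 24 + 273.15 = 297.15 K.
T_C = 0 °C → 0 + 273.15 = 273.15 K.
COP_HP = T_H/(T_H − T_C) = 297.15/24.00 = 12.3812.
Q_H = COP_HP · W = 12.3812 × 4060 = 50300 W.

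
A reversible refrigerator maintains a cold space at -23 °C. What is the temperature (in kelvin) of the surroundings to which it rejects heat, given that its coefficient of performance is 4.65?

T_H ≈ 304 K

T_C = -23 °C → -23 + 273.15 = 250.15 K.
COP_R = T_C/(T_H − T_C) ⇒ T_H = T_C·(1 + 1/COP_R) = 250.15 × (1 + 1/4.65) = 304 K.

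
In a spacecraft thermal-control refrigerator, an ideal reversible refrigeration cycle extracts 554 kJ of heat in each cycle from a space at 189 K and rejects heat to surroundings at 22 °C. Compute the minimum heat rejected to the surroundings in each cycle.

T_H = 22 °C → 22 + 273.15 = 295.15 K.
For a reversible cycle Q_H/Q_C = T_H/T_C, so Q_H = Q_C·T_H/T_C = 554 × 295.15/189.00 = 865.1 kJ.

Q_H ≈ 865.1 kJ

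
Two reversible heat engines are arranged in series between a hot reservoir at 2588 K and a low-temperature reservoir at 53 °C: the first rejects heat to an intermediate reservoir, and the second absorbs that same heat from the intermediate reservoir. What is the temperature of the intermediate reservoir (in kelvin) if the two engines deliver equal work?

T_C = 53 °C → 53 + 273.15 = 326.15 K.
For reversible stages Q_m = Q_H·(T_m/T_H). Setting W₁ = Q_H(1 − T_m/T_H) equal to W₂ = Q_m(1 − T_C/T_m) = Q_H·(T_m − T_C)/T_H gives T_H − T_m = T_m − T_C, so T_m = (T_H + T_C)/2 = (2588.00 + 326.15)/2 = 1457 K.

T_m ≈ 1457 K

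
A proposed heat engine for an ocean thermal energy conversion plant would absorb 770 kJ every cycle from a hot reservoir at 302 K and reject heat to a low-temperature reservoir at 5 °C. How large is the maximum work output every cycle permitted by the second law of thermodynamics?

T_C = 5 °C → 5 + 273.15 = 278.15 K.
By the Carnot theorem, η_max = 1 − T_C/T_H = 1 − 278.15/302.00 = 0.0790.
W_max = η_max · Q_H = 0.0790 × 770 = 60.81 kJ.

W_max ≈ 60.81 kJ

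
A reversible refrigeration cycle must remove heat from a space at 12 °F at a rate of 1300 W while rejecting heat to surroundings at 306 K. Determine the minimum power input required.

T_C = 12 °F → (12 − 32) × 5/9 = -11.11 °C = 262.04 K.
The reversible coefficient of performance is COP_R = T_C/(T_H − T_C) = 262.04/43.96 = 5.9607.
W = Q_C/COP_R = 1300/5.9607 = 218 W.

Ẇ_in ≈ 218 W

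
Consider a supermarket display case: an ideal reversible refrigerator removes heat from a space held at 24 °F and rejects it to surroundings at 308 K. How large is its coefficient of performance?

T_C = 24 °F → (24 − 32) × 5/9 = -4.44 °C = 268.71 K.
COP_R = T_C/(T_H − T_C) = 268.71/(308.00 − 268.71) = 6.84.

COP_R ≈ 6.84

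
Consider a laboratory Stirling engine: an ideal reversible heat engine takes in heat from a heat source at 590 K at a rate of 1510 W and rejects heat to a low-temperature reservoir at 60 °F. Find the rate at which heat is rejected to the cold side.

Q̇_C ≈ 739 W

T_C = 60 °F → (60 − 32) × 5/9 = 15.56 °C = 288.71 K.
For a reversible engine, η = 1 − T_C/T_H = 1 − 288.71/590.00 = 0.5107.
For a reversible cycle Q_C/Q_H = T_C/T_H, so Q_C = 1510 × 288.71/590.00 = 739 W.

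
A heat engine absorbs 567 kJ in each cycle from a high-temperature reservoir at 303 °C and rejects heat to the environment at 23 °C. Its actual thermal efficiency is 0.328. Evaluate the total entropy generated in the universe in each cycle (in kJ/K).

T_H = 303 °C → 303 + 273.15 = 576.15 K.
T_C = 23 °C → 23 + 273.15 = 296.15 K.
W = η·Q_H = 0.328 × 567 = 186.0 kJ, so Q_C = Q_H − W = 381.0 kJ.
Entropy balance on the reservoirs: −Q_H/T_H = -0.9841 kJ/K, +Q_C/T_C = 1.287 kJ/K.
ΔS_univ = −Q_H/T_H + Q_C/T_C = 0.302 kJ/K (> 0, since η = 0.328 < η_Carnot = 0.486).

ΔS_univ ≈ 0.302 kJ/K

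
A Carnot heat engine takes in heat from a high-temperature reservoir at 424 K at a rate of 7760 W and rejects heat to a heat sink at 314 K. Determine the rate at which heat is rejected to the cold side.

Since the cycle is reversible, η = 1 − T_C/T_H = 1 − 314.00/424.00 = 0.2594.
For a reversible cycle Q_C/Q_H = T_C/T_H, so Q_C = 7760 × 314.00/424.00 = 5750 W.

Q̇_C ≈ 5750 W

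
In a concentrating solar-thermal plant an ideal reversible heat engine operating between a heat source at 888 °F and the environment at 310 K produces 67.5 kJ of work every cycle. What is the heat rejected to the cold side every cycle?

Q_C ≈ 47.70 kJ

T_H = 888 °F → (888 − 32) × 5/9 = 475.56 °C = 748.71 K.
The Carnot efficiency is η = 1 − T_C/T_H = 1 − 310.00/748.71 = 0.5860.
Since Q_C/Q_H = T_C/T_H and Q_H = W/η, Q_C = W·T_C/(T_H − T_C) = 67.5 × 310.00/438.71 = 47.70 kJ.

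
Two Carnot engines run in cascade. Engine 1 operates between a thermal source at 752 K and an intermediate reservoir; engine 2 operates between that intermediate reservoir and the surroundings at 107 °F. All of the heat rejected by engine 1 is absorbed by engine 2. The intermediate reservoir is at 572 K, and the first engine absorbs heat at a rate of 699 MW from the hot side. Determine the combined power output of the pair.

T_C = 107 °F → (107 − 32) × 5/9 = 41.67 °C = 314.82 K.
Two reversible stages in series are equivalent to a single Carnot engine between T_H and T_C, so η_total = 1 − T_C/T_H = 1 − 314.82/752.00 = 0.5814.
W_total = η_total · Q_H = 0.5814 × 699 = 406 MW.

Ẇ_total ≈ 406 MW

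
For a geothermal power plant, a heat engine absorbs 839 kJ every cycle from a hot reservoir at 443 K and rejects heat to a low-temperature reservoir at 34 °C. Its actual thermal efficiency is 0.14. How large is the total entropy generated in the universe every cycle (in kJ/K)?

ΔS_univ ≈ 0.455 kJ/K

T_C = 34 °C → 34 + 273.15 = 307.15 K.
W = η·Q_H = 0.14 × 839 = 117.5 kJ, so Q_C = Q_H − W = 721.5 kJ.
Reservoir entropy changes: ΔS_H = −Q_H/T_H = −839/443.00 = -1.894 kJ/K and ΔS_C = +Q_C/T_C = 721.5/307.15 = 2.349 kJ/K.
ΔS_univ = −Q_H/T_H + Q_C/T_C = 0.455 kJ/K (> 0, since η = 0.14 < η_Carnot = 0.307).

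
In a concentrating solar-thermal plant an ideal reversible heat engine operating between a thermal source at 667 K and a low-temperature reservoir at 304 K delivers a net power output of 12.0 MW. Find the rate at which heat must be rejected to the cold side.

Q̇_C ≈ 10.0 MW

Carnot efficiency: η = 1 − T_C/T_H = 1 − 304.00/667.00 = 0.5442.
Since Q_C/Q_H = T_C/T_H and Q_H = W/η, Q_C = W·T_C/(T_H − T_C) = 12.0 × 304.00/363.00 = 10.0 MW.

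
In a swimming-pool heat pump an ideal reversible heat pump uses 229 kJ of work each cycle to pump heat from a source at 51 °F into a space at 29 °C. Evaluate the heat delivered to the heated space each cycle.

T_H = 29 °C → 29 + 273.15 = 302.15 K.
T_C = 51 °F → (51 − 32) × 5/9 = 10.56 °C = 283.71 K.
COP_HP = T_H/(T_H − T_C) = 302.15/18.44 = 16.3816.
Q_H = COP_HP · W = 16.3816 × 229 = 3750 kJ.

Q_H ≈ 3750 kJ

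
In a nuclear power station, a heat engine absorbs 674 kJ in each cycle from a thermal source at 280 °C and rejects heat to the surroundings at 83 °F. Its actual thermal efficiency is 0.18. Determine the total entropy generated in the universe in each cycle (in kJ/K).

ΔS_univ ≈ 0.6147 kJ/K

T_H = 280 °C → 280 + 273.15 = 553.15 K.
T_C = 83 °F → (83 − 32) × 5/9 = 28.33 °C = 301.48 K.
W = η·Q_H = 0.18 × 674 = 121.3 kJ, so Q_C = Q_H − W = 552.7 kJ.
Reservoir entropy changes: ΔS_H = −Q_H/T_H = −674/553.15 = -1.218 kJ/K and ΔS_C = +Q_C/T_C = 552.7/301.48 = 1.833 kJ/K.
ΔS_univ = −Q_H/T_H + Q_C/T_C = 0.6147 kJ/K (> 0, since η = 0.18 < η_Carnot = 0.455).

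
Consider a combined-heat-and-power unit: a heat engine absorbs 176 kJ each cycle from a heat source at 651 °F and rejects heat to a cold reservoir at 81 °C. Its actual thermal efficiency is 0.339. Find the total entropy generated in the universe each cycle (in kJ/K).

T_H = 651 °F → (651 − 32) × 5/9 = 343.89 °C = 617.04 K.
T_C = 81 °C → 81 + 273.15 = 354.15 K.
W = η·Q_H = 0.339 × 176 = 59.66 kJ, so Q_C = Q_H − W = 116.3 kJ.
The hot reservoir loses entropy Q_H/T_H = 176/617.04 = 0.2852 kJ/K; the cold reservoir gains Q_C/T_C = 116.3/354.15 = 0.3285 kJ/K.
ΔS_univ = −Q_H/T_H + Q_C/T_C = 0.04326 kJ/K (> 0, since η = 0.339 < η_Carnot = 0.426).

ΔS_univ ≈ 0.04326 kJ/K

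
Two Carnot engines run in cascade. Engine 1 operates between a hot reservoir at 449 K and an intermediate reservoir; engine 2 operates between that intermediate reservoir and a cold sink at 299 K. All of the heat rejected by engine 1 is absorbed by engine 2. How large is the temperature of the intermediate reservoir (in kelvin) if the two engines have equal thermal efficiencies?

Equal efficiencies require 1 − T_m/T_H = 1 − T_C/T_m, i.e. T_m/T_H = T_C/T_m, so T_m = √(T_H·T_C) = √(449.00 × 299.00) = 366 K.

T_m ≈ 366 K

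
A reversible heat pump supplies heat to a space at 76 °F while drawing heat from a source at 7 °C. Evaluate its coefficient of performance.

COP_HP ≈ 17.1

T_H = 76 °F → (76 − 32) × 5/9 = 24.44 °C = 297.59 K.
T_C = 7 °C → 7 + 273.15 = 280.15 K.
COP_HP = T_H/(T_H − T_C) = 297.59/(297.59 − 280.15) = 17.1.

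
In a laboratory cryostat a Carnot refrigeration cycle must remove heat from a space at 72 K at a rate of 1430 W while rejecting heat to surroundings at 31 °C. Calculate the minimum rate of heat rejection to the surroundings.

Q̇_H ≈ 6040 W

T_H = 31 °C → 31 + 273.15 = 304.15 K.
For a reversible cycle Q_H/Q_C = T_H/T_C, so Q_H = Q_C·T_H/T_C = 1430 × 304.15/72.00 = 6040 W.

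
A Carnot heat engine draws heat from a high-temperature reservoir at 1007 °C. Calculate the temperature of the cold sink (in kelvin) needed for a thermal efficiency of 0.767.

T_C ≈ 298 K

T_H = 1007 °C → 1007 + 273.15 = 1280.15 K.
From η = 1 − T_C/T_H, T_C = T_H·(1 − η) = 1280.15 × (1 − 0.767) = 298 K.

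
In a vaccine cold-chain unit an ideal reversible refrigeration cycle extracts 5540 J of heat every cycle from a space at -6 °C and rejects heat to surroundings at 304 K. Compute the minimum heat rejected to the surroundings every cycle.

T_C = -6 °C → -6 + 273.15 = 267.15 K.
For a reversible cycle Q_H/Q_C = T_H/T_C, so Q_H = Q_C·T_H/T_C = 5540 × 304.00/267.15 = 6304 J.

Q_H ≈ 6304 J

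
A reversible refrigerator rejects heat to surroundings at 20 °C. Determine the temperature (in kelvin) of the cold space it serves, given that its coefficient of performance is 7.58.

T_H = 20 °C → 20 + 273.15 = 293.15 K.
COP_R = T_C/(T_H − T_C) ⇒ T_C = T_H·COP_R/(1 + COP_R) = 293.15 × 7.58/(1 + 7.58) = 259 K.

T_C ≈ 259 K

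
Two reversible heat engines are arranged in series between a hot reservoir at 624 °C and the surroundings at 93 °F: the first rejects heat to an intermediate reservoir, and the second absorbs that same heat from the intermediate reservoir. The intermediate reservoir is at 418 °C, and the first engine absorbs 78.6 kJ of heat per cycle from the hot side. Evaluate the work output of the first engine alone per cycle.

T_H = 624 °C → 624 + 273.15 = 897.15 K.
T_C = 93 °F → (93 − 32) × 5/9 = 33.89 °C = 307.04 K.
T_m = 418 °C → 418 + 273.15 = 691.15 K.
First-stage efficiency η₁ = 1 − T_m/T_H = 1 − 691.15/897.15 = 0.2296.
W₁ = η₁·Q_H = 0.2296 × 78.6 = 18.0 kJ.

W₁ ≈ 18.0 kJ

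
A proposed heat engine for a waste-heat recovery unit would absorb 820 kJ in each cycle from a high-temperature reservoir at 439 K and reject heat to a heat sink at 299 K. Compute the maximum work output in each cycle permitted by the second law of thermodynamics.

By the Carnot theorem, η_max = 1 − T_C/T_H = 1 − 299.00/439.00 = 0.3189.
W_max = η_max · Q_H = 0.3189 × 820 = 261.5 kJ.

W_max ≈ 261.5 kJ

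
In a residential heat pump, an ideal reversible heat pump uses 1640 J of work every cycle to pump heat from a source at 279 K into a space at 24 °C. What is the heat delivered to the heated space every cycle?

T_H = 24 °C → 24 + 273.15 = 297.15 K.
The Carnot heat-pump COP is COP_HP = T_H/(T_H − T_C) = 297.15/18.15 = 16.3719.
Q_H = COP_HP · W = 16.3719 × 1640 = 26850 J.

Q_H ≈ 26850 J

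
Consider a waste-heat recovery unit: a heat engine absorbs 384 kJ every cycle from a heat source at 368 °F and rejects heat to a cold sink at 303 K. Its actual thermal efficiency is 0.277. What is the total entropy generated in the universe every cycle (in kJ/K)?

T_H = 368 °F → (368 − 32) × 5/9 = 186.67 °C = 459.82 K.
W = η·Q_H = 0.277 × 384 = 106.4 kJ, so Q_C = Q_H − W = 277.6 kJ.
Entropy balance on the reservoirs: −Q_H/T_H = -0.8351 kJ/K, +Q_C/T_C = 0.9163 kJ/K.
ΔS_univ = −Q_H/T_H + Q_C/T_C = 0.0812 kJ/K (> 0, since η = 0.277 < η_Carnot = 0.341).

ΔS_univ ≈ 0.0812 kJ/K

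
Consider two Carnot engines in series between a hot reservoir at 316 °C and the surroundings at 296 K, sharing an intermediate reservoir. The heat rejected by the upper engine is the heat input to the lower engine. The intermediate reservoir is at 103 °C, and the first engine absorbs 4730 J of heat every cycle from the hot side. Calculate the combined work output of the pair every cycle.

W_total ≈ 2350 J

T_H = 316 °C → 316 + 273.15 = 589.15 K.
Two reversible stages in series are equivalent to a single Carnot engine between T_H and T_C, so η_total = 1 − T_C/T_H = 1 − 296.00/589.15 = 0.4976.
W_total = η_total · Q_H = 0.4976 × 4730 = 2350 J.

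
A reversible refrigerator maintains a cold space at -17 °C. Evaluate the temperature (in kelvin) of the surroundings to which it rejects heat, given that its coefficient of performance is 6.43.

T_C = -17 °C → -17 + 273.15 = 256.15 K.
COP_R = T_C/(T_H − T_C) ⇒ T_H = T_C·(1 + 1/COP_R) = 256.15 × (1 + 1/6.43) = 296.0 K.

T_H ≈ 296.0 K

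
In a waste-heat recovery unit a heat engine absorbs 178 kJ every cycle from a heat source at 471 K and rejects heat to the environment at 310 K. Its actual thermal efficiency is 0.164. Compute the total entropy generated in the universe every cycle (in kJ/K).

ΔS_univ ≈ 0.102 kJ/K

W = η·Q_H = 0.164 × 178 = 29.19 kJ, so Q_C = Q_H − W = 148.8 kJ.
Reservoir entropy changes: ΔS_H = −Q_H/T_H = −178/471.00 = -0.3779 kJ/K and ΔS_C = +Q_C/T_C = 148.8/310.00 = 0.4800 kJ/K.
ΔS_univ = −Q_H/T_H + Q_C/T_C = 0.102 kJ/K (> 0, since η = 0.164 < η_Carnot = 0.342).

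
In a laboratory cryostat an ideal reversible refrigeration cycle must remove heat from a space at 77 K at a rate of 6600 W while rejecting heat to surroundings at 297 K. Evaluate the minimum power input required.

The reversible coefficient of performance is COP_R = T_C/(T_H − T_C) = 77.00/220.00 = 0.3500.
W = Q_C/COP_R = 6600/0.3500 = 18900 W.

Ẇ_in ≈ 18900 W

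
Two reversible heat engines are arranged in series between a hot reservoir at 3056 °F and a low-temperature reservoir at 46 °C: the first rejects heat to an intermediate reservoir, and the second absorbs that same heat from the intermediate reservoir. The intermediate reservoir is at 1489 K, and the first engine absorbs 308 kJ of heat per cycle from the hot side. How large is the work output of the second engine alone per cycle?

W₂ ≈ 184.5 kJ

T_H = 3056 °F → (3056 − 32) × 5/9 = 1680.00 °C = 1953.15 K.
T_C = 46 °C → 46 + 273.15 = 319.15 K.
Heat entering the second stage: Q_m = Q_H·(T_m/T_H) = 308 × 1489.00/1953.15 = 234.8 kJ.
Second-stage efficiency η₂ = 1 − T_C/T_m = 1 − 319.15/1489.00 = 0.7857, so W₂ = η₂·Q_m = 184.5 kJ.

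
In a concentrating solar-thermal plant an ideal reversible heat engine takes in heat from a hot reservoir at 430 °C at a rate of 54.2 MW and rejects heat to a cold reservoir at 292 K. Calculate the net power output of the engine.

T_H = 430 °C → 430 + 273.15 = 703.15 K.
The Carnot efficiency is η = 1 − T_C/T_H = 1 − 292.00/703.15 = 0.5847.
W = η·Q_H = 0.5847 × 54.2 = 31.69 MW.

Ẇ ≈ 31.69 MW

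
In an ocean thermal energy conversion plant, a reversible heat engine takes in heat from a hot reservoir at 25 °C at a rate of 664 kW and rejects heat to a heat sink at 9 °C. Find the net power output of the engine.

T_H = 25 °C → 25 + 273.15 = 298.15 K.
T_C = 9 °C → 9 + 273.15 = 282.15 K.
η_rev = 1 − T_C/T_H = 1 − 282.15/298.15 = 0.0537.
W = η·Q_H = 0.0537 × 664 = 35.6 kW.

Ẇ ≈ 35.6 kW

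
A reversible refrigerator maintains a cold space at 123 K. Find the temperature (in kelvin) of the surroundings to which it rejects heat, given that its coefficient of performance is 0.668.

T_H ≈ 307 K

COP_R = T_C/(T_H − T_C) ⇒ T_H = T_C·(1 + 1/COP_R) = 123.00 × (1 + 1/0.668) = 307 K.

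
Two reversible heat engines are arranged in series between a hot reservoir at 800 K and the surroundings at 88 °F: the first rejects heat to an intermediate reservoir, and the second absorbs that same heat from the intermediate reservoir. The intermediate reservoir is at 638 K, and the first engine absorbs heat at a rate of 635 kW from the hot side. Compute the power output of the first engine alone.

T_C = 88 °F → (88 − 32) × 5/9 = 31.11 °C = 304.26 K.
First-stage efficiency η₁ = 1 − T_m/T_H = 1 − 638.00/800.00 = 0.2025.
W₁ = η₁·Q_H = 0.2025 × 635 = 128.6 kW.

Ẇ₁ ≈ 128.6 kW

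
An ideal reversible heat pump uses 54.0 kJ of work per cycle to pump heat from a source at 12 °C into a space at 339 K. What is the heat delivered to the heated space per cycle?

T_C = 12 °C → 12 + 273.15 = 285.15 K.
COP_HP = T_H/(T_H − T_C) = 339.00/53.85 = 6.2953.
Q_H = COP_HP · W = 6.2953 × 54.0 = 340 kJ.

Q_H ≈ 340 kJ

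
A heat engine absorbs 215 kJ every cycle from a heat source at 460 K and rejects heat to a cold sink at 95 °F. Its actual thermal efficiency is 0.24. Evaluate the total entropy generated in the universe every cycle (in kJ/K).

ΔS_univ ≈ 0.06287 kJ/K

T_C = 95 °F → (95 − 32) × 5/9 = 35.00 °C = 308.15 K.
W = η·Q_H = 0.24 × 215 = 51.60 kJ, so Q_C = Q_H − W = 163.4 kJ.
The hot reservoir loses entropy Q_H/T_H = 215/460.00 = 0.4674 kJ/K; the cold reservoir gains Q_C/T_C = 163.4/308.15 = 0.5303 kJ/K.
ΔS_univ = −Q_H/T_H + Q_C/T_C = 0.06287 kJ/K (> 0, since η = 0.24 < η_Carnot = 0.330).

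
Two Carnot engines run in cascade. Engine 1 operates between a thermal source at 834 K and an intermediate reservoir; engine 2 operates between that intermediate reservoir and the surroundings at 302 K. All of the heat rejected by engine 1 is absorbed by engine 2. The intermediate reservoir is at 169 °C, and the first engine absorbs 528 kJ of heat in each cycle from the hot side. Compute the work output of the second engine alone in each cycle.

W₂ ≈ 88.73 kJ

T_m = 169 °C → 169 + 273.15 = 442.15 K.
Heat entering the second stage: Q_m = Q_H·(T_m/T_H) = 528 × 442.15/834.00 = 279.9 kJ.
Second-stage efficiency η₂ = 1 − T_C/T_m = 1 − 302.00/442.15 = 0.3170, so W₂ = η₂·Q_m = 88.73 kJ.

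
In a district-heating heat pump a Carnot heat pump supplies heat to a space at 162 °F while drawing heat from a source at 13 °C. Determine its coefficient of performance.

COP_HP ≈ 5.83

T_H = 162 °F → (162 − 32) × 5/9 = 72.22 °C = 345.37 K.
T_C = 13 °C → 13 + 273.15 = 286.15 K.
COP_HP = T_H/(T_H − T_C) = 345.37/(345.37 − 286.15) = 5.83.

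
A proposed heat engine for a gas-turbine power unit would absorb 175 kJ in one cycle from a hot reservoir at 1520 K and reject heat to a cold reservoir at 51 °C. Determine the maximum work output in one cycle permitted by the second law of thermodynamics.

T_C = 51 °C → 51 + 273.15 = 324.15 K.
No engine can exceed the Carnot limit: η_max = 1 − T_C/T_H = 1 − 324.15/1520.00 = 0.7867.
W_max = η_max · Q_H = 0.7867 × 175 = 137.7 kJ.

W_max ≈ 137.7 kJ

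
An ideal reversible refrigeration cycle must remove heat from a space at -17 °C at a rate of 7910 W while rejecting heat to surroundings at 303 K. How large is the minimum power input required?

Ẇ_in ≈ 1447 W

T_C = -17 °C → -17 + 273.15 = 256.15 K.
COP_R = T_C/(T_H − T_C) = 256.15/46.85 = 5.4674.
W = Q_C/COP_R = 7910/5.4674 = 1447 W.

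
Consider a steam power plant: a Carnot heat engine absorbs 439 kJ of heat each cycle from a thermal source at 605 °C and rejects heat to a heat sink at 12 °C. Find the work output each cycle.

T_H = 605 °C → 605 + 273.15 = 878.15 K.
T_C = 12 °C → 12 + 273.15 = 285.15 K.
The Carnot efficiency is η = 1 − T_C/T_H = 1 − 285.15/878.15 = 0.6753.
W = η·Q_H = 0.6753 × 439 = 296 kJ.

W ≈ 296 kJ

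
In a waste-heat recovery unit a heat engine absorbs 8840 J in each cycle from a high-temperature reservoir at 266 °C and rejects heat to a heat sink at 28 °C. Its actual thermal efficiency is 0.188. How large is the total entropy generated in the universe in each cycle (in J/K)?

ΔS_univ ≈ 7.439 J/K

T_H = 266 °C → 266 + 273.15 = 539.15 K.
T_C = 28 °C → 28 + 273.15 = 301.15 K.
W = η·Q_H = 0.188 × 8840 = 1662 J, so Q_C = Q_H − W = 7178 J.
The hot reservoir loses entropy Q_H/T_H = 8840/539.15 = 16.40 J/K; the cold reservoir gains Q_C/T_C = 7178/301.15 = 23.84 J/K.
ΔS_univ = −Q_H/T_H + Q_C/T_C = 7.439 J/K (> 0, since η = 0.188 < η_Carnot = 0.441).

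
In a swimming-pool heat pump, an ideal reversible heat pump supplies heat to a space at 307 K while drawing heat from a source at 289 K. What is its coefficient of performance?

The Carnot heat-pump COP is COP_HP = T_H/(T_H − T_C) = 307.00/(307.00 − 289.00) = 17.1.

COP_HP ≈ 17.1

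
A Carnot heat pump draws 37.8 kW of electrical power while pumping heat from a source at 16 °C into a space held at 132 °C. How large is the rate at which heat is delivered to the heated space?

Q̇_H ≈ 132 kW

T_H = 132 °C → 132 + 273.15 = 405.15 K.
T_C = 16 °C → 16 + 273.15 = 289.15 K.
The Carnot heat-pump COP is COP_HP = T_H/(T_H − T_C) = 405.15/116.00 = 3.4927.
Q_H = COP_HP · W = 3.4927 × 37.8 = 132 kW.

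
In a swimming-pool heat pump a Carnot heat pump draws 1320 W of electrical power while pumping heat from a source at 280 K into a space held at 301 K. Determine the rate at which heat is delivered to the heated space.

Q̇_H ≈ 18920 W

Reversible heating COP: COP_HP = T_H/(T_H − T_C) = 301.00/21.00 = 14.3333.
Q_H = COP_HP · W = 14.3333 × 1320 = 18920 W.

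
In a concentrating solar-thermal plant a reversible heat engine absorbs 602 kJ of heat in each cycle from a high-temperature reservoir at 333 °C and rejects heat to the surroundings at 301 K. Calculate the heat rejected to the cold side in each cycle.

T_H = 333 °C → 333 + 273.15 = 606.15 K.
The Carnot efficiency is η = 1 − T_C/T_H = 1 − 301.00/606.15 = 0.5034.
For a reversible cycle Q_C/Q_H = T_C/T_H, so Q_C = 602 × 301.00/606.15 = 298.9 kJ.

Q_C ≈ 298.9 kJ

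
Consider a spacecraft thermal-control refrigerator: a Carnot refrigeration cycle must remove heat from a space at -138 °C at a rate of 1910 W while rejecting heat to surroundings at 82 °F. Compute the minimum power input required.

Ẇ_in ≈ 2340 W

T_H = 82 °F → (82 − 32) × 5/9 = 27.78 °C = 300.93 K.
T_C = -138 °C → -138 + 273.15 = 135.15 K.
For a reversible refrigerator, COP_R = T_C/(T_H − T_C) = 135.15/165.78 = 0.8152.
W = Q_C/COP_R = 1910/0.8152 = 2340 W.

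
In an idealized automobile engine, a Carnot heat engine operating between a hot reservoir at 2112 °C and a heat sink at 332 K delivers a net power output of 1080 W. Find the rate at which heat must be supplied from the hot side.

T_H = 2112 °C → 2112 + 273.15 = 2385.15 K.
η_rev = 1 − T_C/T_H = 1 − 332.00/2385.15 = 0.8608.
Q_H = W/η = 1080/0.8608 = 1255 W.

Q̇_H ≈ 1255 W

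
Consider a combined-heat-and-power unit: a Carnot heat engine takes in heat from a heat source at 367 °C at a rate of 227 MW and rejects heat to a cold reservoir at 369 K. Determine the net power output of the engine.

T_H = 367 °C → 367 + 273.15 = 640.15 K.
For a reversible engine, η = 1 − T_C/T_H = 1 − 369.00/640.15 = 0.4236.
W = η·Q_H = 0.4236 × 227 = 96.15 MW.

Ẇ ≈ 96.15 MW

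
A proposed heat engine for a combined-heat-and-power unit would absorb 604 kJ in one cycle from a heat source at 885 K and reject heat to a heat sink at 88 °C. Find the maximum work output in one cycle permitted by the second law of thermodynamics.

W_max ≈ 357.5 kJ

T_C = 88 °C → 88 + 273.15 = 361.15 K.
No engine can exceed the Carnot limit: η_max = 1 − T_C/T_H = 1 − 361.15/885.00 = 0.5919.
W_max = η_max · Q_H = 0.5919 × 604 = 357.5 kJ.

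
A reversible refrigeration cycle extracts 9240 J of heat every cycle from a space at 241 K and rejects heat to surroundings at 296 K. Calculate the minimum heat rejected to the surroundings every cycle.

For a reversible cycle Q_H/Q_C = T_H/T_C, so Q_H = Q_C·T_H/T_C = 9240 × 296.00/241.00 = 11300 J.

Q_H ≈ 11300 J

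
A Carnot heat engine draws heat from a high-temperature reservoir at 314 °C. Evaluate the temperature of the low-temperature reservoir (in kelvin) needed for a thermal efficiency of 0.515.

T_C ≈ 285 K

T_H = 314 °C → 314 + 273.15 = 587.15 K.
From η = 1 − T_C/T_H, T_C = T_H·(1 − η) = 587.15 × (1 − 0.515) = 285 K.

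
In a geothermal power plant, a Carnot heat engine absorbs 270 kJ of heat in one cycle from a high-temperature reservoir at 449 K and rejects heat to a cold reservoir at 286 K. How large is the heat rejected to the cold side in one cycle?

The Carnot efficiency is η = 1 − T_C/T_H = 1 − 286.00/449.00 = 0.3630.
For a reversible cycle Q_C/Q_H = T_C/T_H, so Q_C = 270 × 286.00/449.00 = 172 kJ.

Q_C ≈ 172 kJ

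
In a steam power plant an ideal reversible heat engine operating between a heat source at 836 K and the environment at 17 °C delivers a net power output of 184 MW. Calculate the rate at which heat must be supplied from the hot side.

Q̇_H ≈ 281.8 MW

T_C = 17 °C → 17 + 273.15 = 290.15 K.
Carnot efficiency: η = 1 − T_C/T_H = 1 − 290.15/836.00 = 0.6529.
Q_H = W/η = 184/0.6529 = 281.8 MW.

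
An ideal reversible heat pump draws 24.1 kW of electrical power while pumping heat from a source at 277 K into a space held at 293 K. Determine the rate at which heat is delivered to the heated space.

Reversible heating COP: COP_HP = T_H/(T_H − T_C) = 293.00/16.00 = 18.3125.
Q_H = COP_HP · W = 18.3125 × 24.1 = 441.3 kW.

Q̇_H ≈ 441.3 kW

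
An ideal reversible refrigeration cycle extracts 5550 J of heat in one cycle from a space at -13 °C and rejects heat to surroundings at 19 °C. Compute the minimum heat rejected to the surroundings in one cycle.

Q_H ≈ 6233 J

T_H = 19 °C → 19 + 273.15 = 292.15 K.
T_C = -13 °C → -13 + 273.15 = 260.15 K.
For a reversible cycle Q_H/Q_C = T_H/T_C, so Q_H = Q_C·T_H/T_C = 5550 × 292.15/260.15 = 6233 J.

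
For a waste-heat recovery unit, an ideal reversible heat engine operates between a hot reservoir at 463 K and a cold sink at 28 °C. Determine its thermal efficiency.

T_C = 28 °C → 28 + 273.15 = 301.15 K.
Carnot efficiency: η = 1 − T_C/T_H = 1 − 301.15/463.00 = 0.350.

η ≈ 0.350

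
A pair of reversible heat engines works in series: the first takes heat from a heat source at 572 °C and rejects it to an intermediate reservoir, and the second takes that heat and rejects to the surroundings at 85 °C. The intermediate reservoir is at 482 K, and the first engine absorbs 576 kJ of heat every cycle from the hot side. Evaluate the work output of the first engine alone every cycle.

T_H = 572 °C → 572 + 273.15 = 845.15 K.
T_C = 85 °C → 85 + 273.15 = 358.15 K.
First-stage efficiency η₁ = 1 − T_m/T_H = 1 − 482.00/845.15 = 0.4297.
W₁ = η₁·Q_H = 0.4297 × 576 = 247 kJ.

W₁ ≈ 247 kJ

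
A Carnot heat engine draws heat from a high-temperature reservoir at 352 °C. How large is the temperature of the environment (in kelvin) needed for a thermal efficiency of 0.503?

T_C ≈ 311 K

T_H = 352 °C → 352 + 273.15 = 625.15 K.
From η = 1 − T_C/T_H, T_C = T_H·(1 − η) = 625.15 × (1 − 0.503) = 311 K.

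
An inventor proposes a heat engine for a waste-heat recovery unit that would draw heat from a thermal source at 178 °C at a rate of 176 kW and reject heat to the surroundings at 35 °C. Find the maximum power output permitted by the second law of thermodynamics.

T_H = 178 °C → 178 + 273.15 = 451.15 K.
T_C = 35 °C → 35 + 273.15 = 308.15 K.
The upper bound on efficiency is η_max = 1 − T_C/T_H = 1 − 308.15/451.15 = 0.3170.
W_max = η_max · Q_H = 0.3170 × 176 = 55.8 kW.

Ẇ_max ≈ 55.8 kW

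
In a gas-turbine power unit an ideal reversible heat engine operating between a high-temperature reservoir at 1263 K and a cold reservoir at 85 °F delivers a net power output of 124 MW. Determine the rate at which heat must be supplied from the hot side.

T_C = 85 °F → (85 − 32) × 5/9 = 29.44 °C = 302.59 K.
For a reversible engine, η = 1 − T_C/T_H = 1 − 302.59/1263.00 = 0.7604.
Q_H = W/η = 124/0.7604 = 163 MW.

Q̇_H ≈ 163 MW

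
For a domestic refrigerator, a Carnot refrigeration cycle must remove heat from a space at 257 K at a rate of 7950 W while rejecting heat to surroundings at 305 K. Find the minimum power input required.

Ẇ_in ≈ 1480 W

Carnot COP: COP_R = T_C/(T_H − T_C) = 257.00/48.00 = 5.3542.
W = Q_C/COP_R = 7950/5.3542 = 1480 W.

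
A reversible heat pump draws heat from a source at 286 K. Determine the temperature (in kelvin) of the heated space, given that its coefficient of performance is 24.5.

T_H ≈ 298 K

COP_HP = T_H/(T_H − T_C) ⇒ T_H = T_C·COP_HP/(COP_HP − 1) = 286.00 × 24.5/(24.5 − 1) = 298 K.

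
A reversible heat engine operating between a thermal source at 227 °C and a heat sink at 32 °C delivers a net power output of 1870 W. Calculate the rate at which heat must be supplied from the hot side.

T_H = 227 °C → 227 + 273.15 = 500.15 K.
T_C = 32 °C → 32 + 273.15 = 305.15 K.
Carnot efficiency: η = 1 − T_C/T_H = 1 − 305.15/500.15 = 0.3899.
Q_H = W/η = 1870/0.3899 = 4800 W.

Q̇_H ≈ 4800 W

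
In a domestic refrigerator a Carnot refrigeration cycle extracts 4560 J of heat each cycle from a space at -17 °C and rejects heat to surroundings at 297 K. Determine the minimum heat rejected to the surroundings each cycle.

Q_H ≈ 5290 J

T_C = -17 °C → -17 + 273.15 = 256.15 K.
For a reversible cycle Q_H/Q_C = T_H/T_C, so Q_H = Q_C·T_H/T_C = 4560 × 297.00/256.15 = 5290 J.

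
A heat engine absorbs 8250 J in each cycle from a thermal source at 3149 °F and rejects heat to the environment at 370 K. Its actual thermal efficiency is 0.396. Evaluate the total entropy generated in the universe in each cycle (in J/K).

ΔS_univ ≈ 9.35 J/K

T_H = 3149 °F → (3149 − 32) × 5/9 = 1731.67 °C = 2004.82 K.
W = η·Q_H = 0.396 × 8250 = 3267 J, so Q_C = Q_H − W = 4983 J.
Entropy balance on the reservoirs: −Q_H/T_H = -4.115 J/K, +Q_C/T_C = 13.47 J/K.
ΔS_univ = −Q_H/T_H + Q_C/T_C = 9.35 J/K (> 0, since η = 0.396 < η_Carnot = 0.815).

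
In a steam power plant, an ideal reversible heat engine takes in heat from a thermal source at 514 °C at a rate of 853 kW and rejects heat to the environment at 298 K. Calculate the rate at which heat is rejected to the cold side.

Q̇_C ≈ 323 kW

T_H = 514 °C → 514 + 273.15 = 787.15 K.
η_rev = 1 − T_C/T_H = 1 − 298.00/787.15 = 0.6214.
For a reversible cycle Q_C/Q_H = T_C/T_H, so Q_C = 853 × 298.00/787.15 = 323 kW.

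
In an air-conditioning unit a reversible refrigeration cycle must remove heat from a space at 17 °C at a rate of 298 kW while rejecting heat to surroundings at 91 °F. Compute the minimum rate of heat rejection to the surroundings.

T_H = 91 °F → (91 − 32) × 5/9 = 32.78 °C = 305.93 K.
T_C = 17 °C → 17 + 273.15 = 290.15 K.
For a reversible cycle Q_H/Q_C = T_H/T_C, so Q_H = Q_C·T_H/T_C = 298 × 305.93/290.15 = 314 kW.

Q̇_H ≈ 314 kW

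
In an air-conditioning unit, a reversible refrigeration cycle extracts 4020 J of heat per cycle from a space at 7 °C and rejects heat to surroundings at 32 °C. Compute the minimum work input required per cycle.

W_in ≈ 359 J

T_H = 32 °C → 32 + 273.15 = 305.15 K.
T_C = 7 °C → 7 + 273.15 = 280.15 K.
Carnot COP: COP_R = T_C/(T_H − T_C) = 280.15/25.00 = 11.2060.
W = Q_C/COP_R = 4020/11.2060 = 359 J.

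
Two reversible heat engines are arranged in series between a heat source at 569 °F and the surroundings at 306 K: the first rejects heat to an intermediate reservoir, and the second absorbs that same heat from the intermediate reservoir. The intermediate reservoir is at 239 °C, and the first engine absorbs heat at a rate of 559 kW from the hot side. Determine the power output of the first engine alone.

Ẇ₁ ≈ 58.0 kW

T_H = 569 °F → (569 − 32) × 5/9 = 298.33 °C = 571.48 K.
T_m = 239 °C → 239 + 273.15 = 512.15 K.
First-stage efficiency η₁ = 1 − T_m/T_H = 1 − 512.15/571.48 = 0.1038.
W₁ = η₁·Q_H = 0.1038 × 559 = 58.0 kW.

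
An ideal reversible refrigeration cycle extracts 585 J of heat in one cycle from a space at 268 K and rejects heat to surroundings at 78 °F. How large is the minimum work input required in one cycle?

W_in ≈ 67.0 J

T_H = 78 °F → (78 − 32) × 5/9 = 25.56 °C = 298.71 K.
COP_R = T_C/(T_H − T_C) = 268.00/30.71 = 8.7281.
W = Q_C/COP_R = 585/8.7281 = 67.0 J.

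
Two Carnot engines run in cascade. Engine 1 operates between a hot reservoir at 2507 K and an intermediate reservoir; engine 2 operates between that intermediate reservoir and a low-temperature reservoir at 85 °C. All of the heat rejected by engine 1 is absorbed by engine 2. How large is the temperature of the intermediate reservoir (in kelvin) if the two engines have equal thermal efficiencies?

T_C = 85 °C → 85 + 273.15 = 358.15 K.
Equal efficiencies require 1 − T_m/T_H = 1 − T_C/T_m, i.e. T_m/T_H = T_C/T_m, so T_m = √(T_H·T_C) = √(2507.00 × 358.15) = 948 K.

T_m ≈ 948 K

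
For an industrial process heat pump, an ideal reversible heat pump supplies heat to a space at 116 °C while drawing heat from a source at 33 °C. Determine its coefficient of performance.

T_H = 116 °C → 116 + 273.15 = 389.15 K.
T_C = 33 °C → 33 + 273.15 = 306.15 K.
The Carnot heat-pump COP is COP_HP = T_H/(T_H − T_C) = 389.15/(389.15 − 306.15) = 4.689.

COP_HP ≈ 4.689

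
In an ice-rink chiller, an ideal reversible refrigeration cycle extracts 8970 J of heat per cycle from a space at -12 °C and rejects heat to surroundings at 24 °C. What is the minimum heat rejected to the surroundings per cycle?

T_H = 24 °C → 24 + 273.15 = 297.15 K.
T_C = -12 °C → -12 + 273.15 = 261.15 K.
For a reversible cycle Q_H/Q_C = T_H/T_C, so Q_H = Q_C·T_H/T_C = 8970 × 297.15/261.15 = 10210 J.

Q_H ≈ 10210 J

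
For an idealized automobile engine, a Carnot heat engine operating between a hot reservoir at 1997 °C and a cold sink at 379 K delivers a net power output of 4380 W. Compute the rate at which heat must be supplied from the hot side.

T_H = 1997 °C → 1997 + 273.15 = 2270.15 K.
The Carnot efficiency is η = 1 − T_C/T_H = 1 − 379.00/2270.15 = 0.8331.
Q_H = W/η = 4380/0.8331 = 5260 W.

Q̇_H ≈ 5260 W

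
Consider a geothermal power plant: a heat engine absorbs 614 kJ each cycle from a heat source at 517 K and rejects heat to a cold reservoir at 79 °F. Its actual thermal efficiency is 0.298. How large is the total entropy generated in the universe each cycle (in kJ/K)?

T_C = 79 °F → (79 − 32) × 5/9 = 26.11 °C = 299.26 K.
W = η·Q_H = 0.298 × 614 = 183.0 kJ, so Q_C = Q_H − W = 431.0 kJ.
Reservoir entropy changes: ΔS_H = −Q_H/T_H = −614/517.00 = -1.188 kJ/K and ΔS_C = +Q_C/T_C = 431.0/299.26 = 1.440 kJ/K.
ΔS_univ = −Q_H/T_H + Q_C/T_C = 0.253 kJ/K (> 0, since η = 0.298 < η_Carnot = 0.421).

ΔS_univ ≈ 0.253 kJ/K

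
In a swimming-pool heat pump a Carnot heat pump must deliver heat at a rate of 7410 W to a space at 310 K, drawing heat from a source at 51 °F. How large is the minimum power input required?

Ẇ_in ≈ 628.5 W

T_C = 51 °F → (51 − 32) × 5/9 = 10.56 °C = 283.71 K.
The Carnot heat-pump COP is COP_HP = T_H/(T_H − T_C) = 310.00/26.29 = 11.7896.
W = Q_H/COP_HP = 7410/11.7896 = 628.5 W.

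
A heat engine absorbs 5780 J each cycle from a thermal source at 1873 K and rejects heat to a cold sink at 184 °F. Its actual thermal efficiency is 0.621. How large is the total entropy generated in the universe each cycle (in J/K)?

ΔS_univ ≈ 3.040 J/K

T_C = 184 °F → (184 − 32) × 5/9 = 84.44 °C = 357.59 K.
W = η·Q_H = 0.621 × 5780 = 3589 J, so Q_C = Q_H − W = 2191 J.
Reservoir entropy changes: ΔS_H = −Q_H/T_H = −5780/1873.00 = -3.086 J/K and ΔS_C = +Q_C/T_C = 2191/357.59 = 6.126 J/K.
ΔS_univ = −Q_H/T_H + Q_C/T_C = 3.040 J/K (> 0, since η = 0.621 < η_Carnot = 0.809).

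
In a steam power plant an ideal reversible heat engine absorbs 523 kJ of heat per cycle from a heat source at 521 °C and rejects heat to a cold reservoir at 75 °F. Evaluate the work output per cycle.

W ≈ 327 kJ

T_H = 521 °C → 521 + 273.15 = 794.15 K.
T_C = 75 °F → (75 − 32) × 5/9 = 23.89 °C = 297.04 K.
Since the cycle is reversible, η = 1 − T_C/T_H = 1 − 297.04/794.15 = 0.6260.
W = η·Q_H = 0.6260 × 523 = 327 kJ.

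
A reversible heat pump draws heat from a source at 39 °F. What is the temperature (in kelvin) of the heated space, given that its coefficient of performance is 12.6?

T_H ≈ 301 K

T_C = 39 °F → (39 − 32) × 5/9 = 3.89 °C = 277.04 K.
COP_HP = T_H/(T_H − T_C) ⇒ T_H = T_C·COP_HP/(COP_HP − 1) = 277.04 × 12.6/(12.6 − 1) = 301 K.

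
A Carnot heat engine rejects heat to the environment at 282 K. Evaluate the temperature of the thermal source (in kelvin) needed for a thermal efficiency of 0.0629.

From η = 1 − T_C/T_H, solving for T_H gives T_H = T_C/(1 − η) = 282.00/(1 − 0.0629) = 301 K.

T_H ≈ 301 K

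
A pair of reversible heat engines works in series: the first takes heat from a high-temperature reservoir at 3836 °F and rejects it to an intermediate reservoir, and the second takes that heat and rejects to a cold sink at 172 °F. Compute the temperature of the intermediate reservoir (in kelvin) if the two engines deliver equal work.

T_H = 3836 °F → (3836 − 32) × 5/9 = 2113.33 °C = 2386.48 K.
T_C = 172 °F → (172 − 32) × 5/9 = 77.78 °C = 350.93 K.
For reversible stages Q_m = Q_H·(T_m/T_H). Setting W₁ = Q_H(1 − T_m/T_H) equal to W₂ = Q_m(1 − T_C/T_m) = Q_H·(T_m − T_C)/T_H gives T_H − T_m = T_m − T_C, so T_m = (T_H + T_C)/2 = (2386.48 + 350.93)/2 = 1369 K.

T_m ≈ 1369 K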